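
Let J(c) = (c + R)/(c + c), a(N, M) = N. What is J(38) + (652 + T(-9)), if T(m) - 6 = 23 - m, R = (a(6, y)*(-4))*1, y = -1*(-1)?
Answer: 26227/38 ≈ 690.18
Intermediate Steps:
y = 1
R = -24 (R = (6*(-4))*1 = -24*1 = -24)
T(m) = 29 - m (T(m) = 6 + (23 - m) = 29 - m)
J(c) = (-24 + c)/(2*c) (J(c) = (c - 24)/(c + c) = (-24 + c)/((2*c)) = (-24 + c)*(1/(2*c)) = (-24 + c)/(2*c))
J(38) + (652 + T(-9)) = (1/2)*(-24 + 38)/38 + (652 + (29 - 1*(-9))) = (1/2)*(1/38)*14 + (652 + (29 + 9)) = 7/38 + (652 + 38) = 7/38 + 690 = 26227/38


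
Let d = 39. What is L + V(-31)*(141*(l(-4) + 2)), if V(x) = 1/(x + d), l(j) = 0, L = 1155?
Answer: 4761/4 ≈ 1190.3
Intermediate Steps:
V(x) = 1/(39 + x) (V(x) = 1/(x + 39) = 1/(39 + x))
L + V(-31)*(141*(l(-4) + 2)) = 1155 + (141*(0 + 2))/(39 - 31) = 1155 + (141*2)/8 = 1155 + (⅛)*282 = 1155 + 141/4 = 4761/4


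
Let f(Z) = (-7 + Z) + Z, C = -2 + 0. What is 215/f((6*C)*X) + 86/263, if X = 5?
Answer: -45623/33401 ≈ -1.3659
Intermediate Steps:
C = -2
f(Z) = -7 + 2*Z
215/f((6*C)*X) + 86/263 = 215/(-7 + 2*((6*(-2))*5)) + 86/263 = 215/(-7 + 2*(-12*5)) + 86*(1/263) = 215/(-7 + 2*(-60)) + 86/263 = 215/(-7 - 120) + 86/263 = 215/(-127) + 86/263 = 215*(-1/127) + 86/263 = -215/127 + 86/263 = -45623/33401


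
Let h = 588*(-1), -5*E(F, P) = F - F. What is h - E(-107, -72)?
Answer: -588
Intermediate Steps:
E(F, P) = 0 (E(F, P) = -(F - F)/5 = -⅕*0 = 0)
h = -588
h - E(-107, -72) = -588 - 1*0 = -588 + 0 = -588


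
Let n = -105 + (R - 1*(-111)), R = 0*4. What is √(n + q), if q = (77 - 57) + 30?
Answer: 2*√14 ≈ 7.4833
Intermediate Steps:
R = 0
q = 50 (q = 20 + 30 = 50)
n = 6 (n = -105 + (0 - 1*(-111)) = -105 + (0 + 111) = -105 + 111 = 6)
√(n + q) = √(6 + 50) = √56 = 2*√14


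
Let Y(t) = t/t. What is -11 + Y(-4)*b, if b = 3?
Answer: -8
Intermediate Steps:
Y(t) = 1
-11 + Y(-4)*b = -11 + 1*3 = -11 + 3 = -8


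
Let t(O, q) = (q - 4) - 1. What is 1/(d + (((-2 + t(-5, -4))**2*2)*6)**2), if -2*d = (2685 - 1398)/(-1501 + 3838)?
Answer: 1558/3284737203 ≈ 4.7432e-7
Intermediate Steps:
t(O, q) = -5 + q (t(O, q) = (-4 + q) - 1 = -5 + q)
d = -429/1558 (d = -(2685 - 1398)/(2*(-1501 + 3838)) = -1287/(2*2337) = -1/2*429/779 = -429/1558 ≈ -0.27535)
1/(d + (((-2 + t(-5, -4))**2*2)*6)**2) = 1/(-429/1558 + (((-2 + (-5 - 4))**2*2)*6)**2) = 1/(-429/1558 + (((-2 - 9)**2*2)*6)**2) = 1/(-429/1558 + (((-11)**2*2)*6)**2) = 1/(-429/1558 + ((121*2)*6)**2) = 1/(-429/1558 + (242*6)**2) = 1/(-429/1558 + 1452**2) = 1/(-429/1558 + 2108304) = 1/(3284737203/1558) = 1558/3284737203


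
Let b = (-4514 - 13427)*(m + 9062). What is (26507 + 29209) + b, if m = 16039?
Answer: -450281325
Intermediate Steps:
b = -450337041 (b = (-4514 - 13427)*(16039 + 9062) = -17941*25101 = -450337041)
(26507 + 29209) + b = (26507 + 29209) - 450337041 = 55716 - 450337041 = -450281325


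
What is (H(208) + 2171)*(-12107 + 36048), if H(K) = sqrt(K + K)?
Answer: 51975911 + 95764*sqrt(26) ≈ 5.2464e+7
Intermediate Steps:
H(K) = sqrt(2)*sqrt(K) (H(K) = sqrt(2*K) = sqrt(2)*sqrt(K))
(H(208) + 2171)*(-12107 + 36048) = (sqrt(2)*sqrt(208) + 2171)*(-12107 + 36048) = (sqrt(2)*(4*sqrt(13)) + 2171)*23941 = (4*sqrt(26) + 2171)*23941 = (2171 + 4*sqrt(26))*23941 = 51975911 + 95764*sqrt(26)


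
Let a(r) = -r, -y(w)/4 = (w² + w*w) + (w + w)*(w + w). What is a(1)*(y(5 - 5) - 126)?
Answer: 126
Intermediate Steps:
y(w) = -24*w² (y(w) = -4*((w² + w*w) + (w + w)*(w + w)) = -4*((w² + w²) + (2*w)*(2*w)) = -4*(2*w² + 4*w²) = -24*w²)
a(1)*(y(5 - 5) - 126) = (-1*1)*(-24*(5 - 5)² - 126) = -(-24*0² - 126) = -(-24*0 - 126) = -(0 - 126) = -1*(-126) = 126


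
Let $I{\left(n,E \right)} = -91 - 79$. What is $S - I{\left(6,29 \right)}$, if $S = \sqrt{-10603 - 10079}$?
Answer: $170 + 3 i \sqrt{2298} \approx 170.0 + 143.81 i$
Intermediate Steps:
$I{\left(n,E \right)} = -170$ ($I{\left(n,E \right)} = -91 - 79 = -170$)
$S = 3 i \sqrt{2298}$ ($S = \sqrt{-20682} = 3 i \sqrt{2298} \approx 143.81 i$)
$S - I{\left(6,29 \right)} = 3 i \sqrt{2298} - -170 = 3 i \sqrt{2298} + 170 = 170 + 3 i \sqrt{2298}$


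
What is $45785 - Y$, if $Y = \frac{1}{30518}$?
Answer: $\frac{1397266629}{30518} \approx 45785.0$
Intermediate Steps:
$Y = \frac{1}{30518} \approx 3.2768 \cdot 10^{-5}$
$45785 - Y = 45785 - \frac{1}{30518} = \frac{1397266629}{30518}$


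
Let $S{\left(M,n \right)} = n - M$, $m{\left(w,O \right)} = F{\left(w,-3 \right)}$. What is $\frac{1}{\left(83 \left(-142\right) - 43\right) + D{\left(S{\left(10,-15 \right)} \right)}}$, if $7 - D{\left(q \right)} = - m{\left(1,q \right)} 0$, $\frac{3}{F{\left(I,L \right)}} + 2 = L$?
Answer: $- \frac{1}{11822} \approx -8.4588 \cdot 10^{-5}$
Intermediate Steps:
$F{\left(I,L \right)} = \frac{3}{-2 + L}$
$m{\left(w,O \right)} = - \frac{3}{5}$ ($m{\left(w,O \right)} = \frac{3}{-2 - 3} = \frac{3}{-5} = 3 \left(- \frac{1}{5}\right) = - \frac{3}{5}$)
$D{\left(q \right)} = 7$ ($D{\left(q \right)} = 7 - \left(-1\right) \left(- \frac{3}{5}\right) 0 = 7 - \frac{3}{5} \cdot 0 = 7 - 0 = 7 + 0 = 7$)
$\frac{1}{\left(83 \left(-142\right) - 43\right) + D{\left(S{\left(10,-15 \right)} \right)}} = \frac{1}{\left(83 \left(-142\right) - 43\right) + 7} = \frac{1}{\left(-11786 - 43\right) + 7} = \frac{1}{-11829 + 7} = \frac{1}{-11822} = - \frac{1}{11822}$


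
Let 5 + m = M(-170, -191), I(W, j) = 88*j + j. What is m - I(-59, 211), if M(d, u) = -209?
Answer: -18993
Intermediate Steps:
I(W, j) = 89*j
m = -214 (m = -5 - 209 = -214)
m - I(-59, 211) = -214 - 89*211 = -214 - 1*18779 = -214 - 18779 = -18993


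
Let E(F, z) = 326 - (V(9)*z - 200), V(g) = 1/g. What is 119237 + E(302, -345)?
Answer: 359404/3 ≈ 1.1980e+5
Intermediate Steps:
E(F, z) = 526 - z/9 (E(F, z) = 326 - (z/9 - 200) = 326 - (-200 + z/9) = 326 + (200 - z/9) = 526 - z/9)
119237 + E(302, -345) = 119237 + (526 - ⅑*(-345)) = 119237 + (526 + 115/3) = 119237 + 1693/3 = 359404/3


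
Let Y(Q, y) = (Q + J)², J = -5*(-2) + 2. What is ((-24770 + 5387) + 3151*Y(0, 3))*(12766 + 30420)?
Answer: 18758314146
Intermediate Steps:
J = 12 (J = 10 + 2 = 12)
Y(Q, y) = (12 + Q)² (Y(Q, y) = (Q + 12)² = (12 + Q)²)
((-24770 + 5387) + 3151*Y(0, 3))*(12766 + 30420) = ((-24770 + 5387) + 3151*(12 + 0)²)*(12766 + 30420) = (-19383 + 3151*12²)*43186 = (-19383 + 3151*144)*43186 = (-19383 + 453744)*43186 = 434361*43186 = 18758314146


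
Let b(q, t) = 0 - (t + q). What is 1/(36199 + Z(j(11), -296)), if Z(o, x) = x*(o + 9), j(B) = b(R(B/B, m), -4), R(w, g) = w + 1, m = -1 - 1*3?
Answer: 1/32943 ≈ 3.0355e-5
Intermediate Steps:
m = -4 (m = -1 - 3 = -4)
R(w, g) = 1 + w
b(q, t) = -q - t (b(q, t) = 0 - (q + t) = 0 + (-q - t) = -q - t)
j(B) = 2 (j(B) = -(1 + B/B) - 1*(-4) = -(1 + 1) + 4 = -1*2 + 4 = -2 + 4 = 2)
Z(o, x) = x*(9 + o)
1/(36199 + Z(j(11), -296)) = 1/(36199 - 296*(9 + 2)) = 1/(36199 - 296*11) = 1/(36199 - 3256) = 1/32943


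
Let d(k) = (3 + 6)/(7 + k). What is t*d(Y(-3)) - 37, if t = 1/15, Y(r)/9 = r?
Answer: -3703/100 ≈ -37.030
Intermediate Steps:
Y(r) = 9*r
t = 1/15 ≈ 0.066667
d(k) = 9/(7 + k)
t*d(Y(-3)) - 37 = (9/(7 + 9*(-3)))/15 - 37 = (9/(7 - 27))/15 - 37 = (9/(-20))/15 - 37 = (9*(-1/20))/15 - 37 = (1/15)*(-9/20) - 37 = -3/100 - 37 = -3703/100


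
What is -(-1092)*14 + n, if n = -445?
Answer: 14843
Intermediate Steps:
-(-1092)*14 + n = -(-1092)*14 - 445 = -273*(-56) - 445 = 15288 - 445 = 14843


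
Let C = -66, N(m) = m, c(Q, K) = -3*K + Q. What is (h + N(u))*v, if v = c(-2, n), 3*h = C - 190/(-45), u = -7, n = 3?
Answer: 8195/27 ≈ 303.52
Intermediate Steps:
c(Q, K) = Q - 3*K
h = -556/27 (h = (-66 - 190/(-45))/3 = (-66 - 190*(-1/45))/3 = (-66 + 38/9)/3 = (1/3)*(-556/9) = -556/27 ≈ -20.593)
v = -11 (v = -2 - 3*3 = -2 - 9 = -11)
(h + N(u))*v = (-556/27 - 7)*(-11) = -745/27*(-11) = 8195/27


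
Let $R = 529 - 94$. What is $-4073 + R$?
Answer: $-3638$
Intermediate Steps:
$R = 435$
$-4073 + R = -4073 + 435 = -3638$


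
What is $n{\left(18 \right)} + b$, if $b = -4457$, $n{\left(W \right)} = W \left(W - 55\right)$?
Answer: $-5123$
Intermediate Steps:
$n{\left(W \right)} = W \left(-55 + W\right)$
$n{\left(18 \right)} + b = 18 \left(-55 + 18\right) - 4457 = 18 \left(-37\right) - 4457 = -666 - 4457 = -5123$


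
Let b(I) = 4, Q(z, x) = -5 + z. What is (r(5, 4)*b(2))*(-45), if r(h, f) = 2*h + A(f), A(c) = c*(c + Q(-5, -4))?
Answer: 2520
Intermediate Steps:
A(c) = c*(-10 + c) (A(c) = c*(c + (-5 - 5)) = c*(c - 10) = c*(-10 + c))
r(h, f) = 2*h + f*(-10 + f)
(r(5, 4)*b(2))*(-45) = ((2*5 + 4*(-10 + 4))*4)*(-45) = ((10 + 4*(-6))*4)*(-45) = ((10 - 24)*4)*(-45) = -14*4*(-45) = -56*(-45) = 2520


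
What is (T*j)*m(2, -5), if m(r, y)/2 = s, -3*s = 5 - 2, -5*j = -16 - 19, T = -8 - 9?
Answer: 238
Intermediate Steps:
T = -17
j = 7 (j = -(-16 - 19)/5 = -1/5*(-35) = 7)
s = -1 (s = -(5 - 2)/3 = -1/3*3 = -1)
m(r, y) = -2 (m(r, y) = 2*(-1) = -2)
(T*j)*m(2, -5) = -17*7*(-2) = -119*(-2) = 238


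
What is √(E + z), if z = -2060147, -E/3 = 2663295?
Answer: 4*I*√628127 ≈ 3170.2*I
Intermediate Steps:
E = -7989885 (E = -3*2663295 = -7989885)
√(E + z) = √(-7989885 - 2060147) = √(-10050032) = 4*I*√628127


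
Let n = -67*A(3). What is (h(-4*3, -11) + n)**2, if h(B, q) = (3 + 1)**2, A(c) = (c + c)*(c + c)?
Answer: 5740816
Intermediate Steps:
A(c) = 4*c**2 (A(c) = (2*c)*(2*c) = 4*c**2)
h(B, q) = 16 (h(B, q) = 4**2 = 16)
n = -2412 (n = -268*3**2 = -268*9 = -67*36 = -2412)
(h(-4*3, -11) + n)**2 = (16 - 2412)**2 = (-2396)**2 = 5740816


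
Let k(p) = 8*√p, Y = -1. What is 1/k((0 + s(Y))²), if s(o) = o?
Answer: ⅛ ≈ 0.12500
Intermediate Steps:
1/k((0 + s(Y))²) = 1/(8*√((0 - 1)²)) = 1/(8*√((-1)²)) = 1/(8*√1) = 1/(8*1) = 1/8 = ⅛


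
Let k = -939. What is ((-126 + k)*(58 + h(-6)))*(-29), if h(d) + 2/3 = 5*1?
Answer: 1925165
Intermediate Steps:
h(d) = 13/3 (h(d) = -2/3 + 5*1 = -2/3 + 5 = 13/3)
((-126 + k)*(58 + h(-6)))*(-29) = ((-126 - 939)*(58 + 13/3))*(-29) = -1065*187/3*(-29) = -66385*(-29) = 1925165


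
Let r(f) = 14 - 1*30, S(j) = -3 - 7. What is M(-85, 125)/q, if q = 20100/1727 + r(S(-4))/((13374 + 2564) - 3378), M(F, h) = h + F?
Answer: 345400/100489 ≈ 3.4372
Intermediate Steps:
S(j) = -10
M(F, h) = F + h
r(f) = -16 (r(f) = 14 - 30 = -16)
q = 100489/8635 (q = 20100/1727 - 16/((13374 + 2564) - 3378) = 20100*(1/1727) - 16/(15938 - 3378) = 20100/1727 - 16/12560 = 20100/1727 - 16*1/12560 = 20100/1727 - 1/785 = 100489/8635 ≈ 11.637)
M(-85, 125)/q = (-85 + 125)/(100489/8635) = 40*(8635/100489) = 345400/100489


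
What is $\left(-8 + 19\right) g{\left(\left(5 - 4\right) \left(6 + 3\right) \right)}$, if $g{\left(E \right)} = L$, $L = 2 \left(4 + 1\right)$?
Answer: $110$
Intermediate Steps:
$L = 10$ ($L = 2 \cdot 5 = 10$)
$g{\left(E \right)} = 10$
$\left(-8 + 19\right) g{\left(\left(5 - 4\right) \left(6 + 3\right) \right)} = \left(-8 + 19\right) 10 = 11 \cdot 10 = 110$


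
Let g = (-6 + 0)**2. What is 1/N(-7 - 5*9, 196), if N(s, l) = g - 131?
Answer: -1/95 ≈ -0.010526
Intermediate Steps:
g = 36 (g = (-6)**2 = 36)
N(s, l) = -95 (N(s, l) = 36 - 131 = -95)
1/N(-7 - 5*9, 196) = 1/(-95) = -1/95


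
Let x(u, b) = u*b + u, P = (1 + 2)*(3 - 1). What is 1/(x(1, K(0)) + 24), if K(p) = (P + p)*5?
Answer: 1/55 ≈ 0.018182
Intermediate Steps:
P = 6 (P = 3*2 = 6)
K(p) = 30 + 5*p (K(p) = (6 + p)*5 = 30 + 5*p)
x(u, b) = u + b*u (x(u, b) = b*u + u = u + b*u)
1/(x(1, K(0)) + 24) = 1/(1*(1 + (30 + 5*0)) + 24) = 1/(1*(1 + (30 + 0)) + 24) = 1/(1*(1 + 30) + 24) = 1/(1*31 + 24) = 1/(31 + 24) = 1/55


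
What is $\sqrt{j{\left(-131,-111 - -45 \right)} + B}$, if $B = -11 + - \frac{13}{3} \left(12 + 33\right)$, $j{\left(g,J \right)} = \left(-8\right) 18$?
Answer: $5 i \sqrt{14} \approx 18.708 i$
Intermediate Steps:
$j{\left(g,J \right)} = -144$
$B = -206$ ($B = -11 + \left(-13\right) \frac{1}{3} \cdot 45 = -11 - 195 = -206$)
$\sqrt{j{\left(-131,-111 - -45 \right)} + B} = \sqrt{-144 - 206} = \sqrt{-350} = 5 i \sqrt{14}$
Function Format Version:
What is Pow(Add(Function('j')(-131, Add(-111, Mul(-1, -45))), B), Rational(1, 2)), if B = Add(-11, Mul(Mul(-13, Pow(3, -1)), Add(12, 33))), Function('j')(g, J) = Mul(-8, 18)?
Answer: Mul(5, I, Pow(14, Rational(1, 2))) ≈ Mul(18.708, I)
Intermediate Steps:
Function('j')(g, J) = -144
B = -206 (B = Add(-11, Mul(Mul(-13, Rational(1, 3)), 45)) = Add(-11, Mul(Rational(-13, 3), 45)) = Add(-11, -195) = -206)
Pow(Add(Function('j')(-131, Add(-111, Mul(-1, -45))), B), Rational(1, 2)) = Pow(Add(-144, -206), Rational(1, 2)) = Pow(-350, Rational(1, 2)) = Mul(5, I, Pow(14, Rational(1, 2)))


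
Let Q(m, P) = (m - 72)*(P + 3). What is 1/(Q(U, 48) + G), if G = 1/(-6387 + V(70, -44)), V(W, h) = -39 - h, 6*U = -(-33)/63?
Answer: -67011/245766044 ≈ -0.00027266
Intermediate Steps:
U = 11/126 (U = (-(-33)/63)/6 = (-1*(-11/21))/6 = (⅙)*(11/21) = 11/126 ≈ 0.087302)
Q(m, P) = (-72 + m)*(3 + P)
G = -1/6382 (G = 1/(-6387 + (-39 - 1*(-44))) = 1/(-6387 + (-39 + 44)) = 1/(-6387 + 5) = 1/(-6382) = -1/6382 ≈ -0.00015669)
1/(Q(U, 48) + G) = 1/((-216 - 72*48 + 3*(11/126) + 48*(11/126)) - 1/6382) = 1/((-216 - 3456 + 11/42 + 88/21) - 1/6382) = 1/(-154037/42 - 1/6382) = 1/(-245766044/67011) = -67011/245766044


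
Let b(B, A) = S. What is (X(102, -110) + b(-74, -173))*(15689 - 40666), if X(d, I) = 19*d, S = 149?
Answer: -52126999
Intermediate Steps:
b(B, A) = 149
(X(102, -110) + b(-74, -173))*(15689 - 40666) = (19*102 + 149)*(15689 - 40666) = (1938 + 149)*(-24977) = 2087*(-24977) = -52126999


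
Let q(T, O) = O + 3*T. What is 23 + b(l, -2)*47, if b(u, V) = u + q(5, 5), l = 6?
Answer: 1245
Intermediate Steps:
b(u, V) = 20 + u (b(u, V) = u + (5 + 3*5) = u + (5 + 15) = u + 20 = 20 + u)
23 + b(l, -2)*47 = 23 + (20 + 6)*47 = 23 + 26*47 = 23 + 1222 = 1245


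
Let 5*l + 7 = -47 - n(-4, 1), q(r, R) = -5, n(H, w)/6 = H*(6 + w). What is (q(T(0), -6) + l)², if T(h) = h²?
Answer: 7921/25 ≈ 316.84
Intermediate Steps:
n(H, w) = 6*H*(6 + w) (n(H, w) = 6*(H*(6 + w)) = 6*H*(6 + w))
l = 114/5 (l = -7/5 + (-47 - 6*(-4)*(6 + 1))/5 = -7/5 + (-47 - 6*(-4)*7)/5 = -7/5 + (-47 - 1*(-168))/5 = -7/5 + (-47 + 168)/5 = -7/5 + (⅕)*121 = -7/5 + 121/5 = 114/5 ≈ 22.800)
(q(T(0), -6) + l)² = (-5 + 114/5)² = (89/5)² = 7921/25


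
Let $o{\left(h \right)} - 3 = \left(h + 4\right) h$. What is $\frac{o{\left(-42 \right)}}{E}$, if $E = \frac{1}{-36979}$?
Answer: $-59129421$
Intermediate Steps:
$o{\left(h \right)} = 3 + h \left(4 + h\right)$ ($o{\left(h \right)} = 3 + \left(h + 4\right) h = 3 + \left(4 + h\right) h = 3 + h \left(4 + h\right)$)
$E = - \frac{1}{36979} \approx -2.7042 \cdot 10^{-5}$
$\frac{o{\left(-42 \right)}}{E} = \frac{3 + \left(-42\right)^{2} + 4 \left(-42\right)}{- \frac{1}{36979}} = \left(3 + 1764 - 168\right) \left(-36979\right) = 1599 \left(-36979\right) = -59129421$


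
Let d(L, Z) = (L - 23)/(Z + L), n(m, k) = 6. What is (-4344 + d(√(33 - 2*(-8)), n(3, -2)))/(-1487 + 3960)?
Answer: -56488/32149 ≈ -1.7571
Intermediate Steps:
d(L, Z) = (-23 + L)/(L + Z)
(-4344 + d(√(33 - 2*(-8)), n(3, -2)))/(-1487 + 3960) = (-4344 + (-23 + √(33 - 2*(-8)))/(√(33 - 2*(-8)) + 6))/(-1487 + 3960) = (-4344 + (-23 + √(33 + 16))/(√(33 + 16) + 6))/2473 = (-4344 + (-23 + √49)/(√49 + 6))*(1/2473) = (-4344 + (-23 + 7)/(7 + 6))*(1/2473) = (-4344 - 16/13)*(1/2473) = -56488/13*1/2473 = -56488/32149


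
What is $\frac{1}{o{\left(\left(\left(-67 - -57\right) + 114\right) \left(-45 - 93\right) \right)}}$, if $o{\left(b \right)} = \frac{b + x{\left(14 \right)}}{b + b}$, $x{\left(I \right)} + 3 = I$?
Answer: $\frac{28704}{14341} \approx 2.0015$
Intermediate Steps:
$x{\left(I \right)} = -3 + I$
$o{\left(b \right)} = \frac{11 + b}{2 b}$ ($o{\left(b \right)} = \frac{b + \left(-3 + 14\right)}{b + b} = \frac{b + 11}{2 b} = \left(11 + b\right) \frac{1}{2 b} = \frac{11 + b}{2 b}$)
$\frac{1}{o{\left(\left(\left(-67 - -57\right) + 114\right) \left(-45 - 93\right) \right)}} = \frac{1}{\frac{1}{2} \frac{1}{\left(\left(-67 - -57\right) + 114\right) \left(-45 - 93\right)} \left(11 + \left(\left(-67 - -57\right) + 114\right) \left(-45 - 93\right)\right)} = \frac{1}{\frac{1}{2} \frac{1}{\left(\left(-67 + 57\right) + 114\right) \left(-138\right)} \left(11 + \left(\left(-67 + 57\right) + 114\right) \left(-138\right)\right)} = \frac{1}{\frac{1}{2} \frac{1}{\left(-10 + 114\right) \left(-138\right)} \left(11 + \left(-10 + 114\right) \left(-138\right)\right)} = \frac{1}{\frac{1}{2} \frac{1}{104 \left(-138\right)} \left(11 + 104 \left(-138\right)\right)} = \frac{1}{\frac{1}{2} \frac{1}{-14352} \left(11 - 14352\right)} = \frac{1}{\frac{1}{2} \left(- \frac{1}{14352}\right) \left(-14341\right)} = \frac{1}{\frac{14341}{28704}} = \frac{28704}{14341}$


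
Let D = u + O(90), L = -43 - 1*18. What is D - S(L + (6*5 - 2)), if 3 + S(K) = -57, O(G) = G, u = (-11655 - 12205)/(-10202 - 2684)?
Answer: 978380/6443 ≈ 151.85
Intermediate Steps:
L = -61 (L = -43 - 18 = -61)
u = 11930/6443 (u = -23860/(-12886) = -23860*(-1/12886) = 11930/6443 ≈ 1.8516)
D = 591800/6443 (D = 11930/6443 + 90 = 591800/6443 ≈ 91.852)
S(K) = -60 (S(K) = -3 - 57 = -60)
D - S(L + (6*5 - 2)) = 591800/6443 - 1*(-60) = 591800/6443 + 60 = 978380/6443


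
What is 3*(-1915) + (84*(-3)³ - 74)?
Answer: -8087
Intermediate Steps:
3*(-1915) + (84*(-3)³ - 74) = -5745 + (84*(-27) - 74) = -5745 + (-2268 - 74) = -5745 - 2342 = -8087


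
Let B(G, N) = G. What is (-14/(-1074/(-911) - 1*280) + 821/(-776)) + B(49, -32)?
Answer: 4729841161/98554328 ≈ 47.992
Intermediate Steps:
(-14/(-1074/(-911) - 1*280) + 821/(-776)) + B(49, -32) = (-14/(-1074/(-911) - 1*280) + 821/(-776)) + 49 = (-14/(-1074*(-1/911) - 280) + 821*(-1/776)) + 49 = (-14/(1074/911 - 280) - 821/776) + 49 = (-14/(-254006/911) - 821/776) + 49 = (-14*(-911/254006) - 821/776) + 49 = (6377/127003 - 821/776) + 49 = -99320911/98554328 + 49 = 4729841161/98554328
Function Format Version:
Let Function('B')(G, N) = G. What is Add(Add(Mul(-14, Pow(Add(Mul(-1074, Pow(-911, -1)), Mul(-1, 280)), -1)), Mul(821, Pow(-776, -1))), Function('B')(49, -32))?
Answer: Rational(4729841161, 98554328) ≈ 47.992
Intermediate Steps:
Add(Add(Mul(-14, Pow(Add(Mul(-1074, Pow(-911, -1)), Mul(-1, 280)), -1)), Mul(821, Pow(-776, -1))), Function('B')(49, -32)) = Add(Add(Mul(-14, Pow(Add(Mul(-1074, Pow(-911, -1)), Mul(-1, 280)), -1)), Mul(821, Pow(-776, -1))), 49) = Add(Add(Mul(-14, Pow(Add(Mul(-1074, Rational(-1, 911)), -280), -1)), Mul(821, Rational(-1, 776))), 49) = Add(Add(Mul(-14, Pow(Add(Rational(1074, 911), -280), -1)), Rational(-821, 776)), 49) = Add(Add(Mul(-14, Pow(Rational(-254006, 911), -1)), Rational(-821, 776)), 49) = Add(Add(Mul(-14, Rational(-911, 254006)), Rational(-821, 776)), 49) = Add(Add(Rational(6377, 127003), Rational(-821, 776)), 49) = Add(Rational(-99320911, 98554328), 49) = Rational(4729841161, 98554328)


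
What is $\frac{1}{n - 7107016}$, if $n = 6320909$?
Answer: $- \frac{1}{786107} \approx -1.2721 \cdot 10^{-6}$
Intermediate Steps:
$\frac{1}{n - 7107016} = \frac{1}{6320909 - 7107016} = \frac{1}{-786107} = - \frac{1}{786107}$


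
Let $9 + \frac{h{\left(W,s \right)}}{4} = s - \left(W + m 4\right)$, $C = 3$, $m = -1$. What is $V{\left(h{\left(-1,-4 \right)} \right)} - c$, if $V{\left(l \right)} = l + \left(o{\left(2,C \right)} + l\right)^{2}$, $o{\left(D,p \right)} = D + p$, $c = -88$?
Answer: $785$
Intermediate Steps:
$h{\left(W,s \right)} = -20 - 4 W + 4 s$ ($h{\left(W,s \right)} = -36 + 4 \left(s - \left(W - 4\right)\right) = -36 + 4 \left(s - \left(-4 + W\right)\right) = -36 + 4 \left(4 + s - W\right) = -36 + \left(16 - 4 W + 4 s\right) = -20 - 4 W + 4 s$)
$V{\left(l \right)} = l + \left(5 + l\right)^{2}$ ($V{\left(l \right)} = l + \left(\left(2 + 3\right) + l\right)^{2} = l + \left(5 + l\right)^{2}$)
$V{\left(h{\left(-1,-4 \right)} \right)} - c = \left(\left(-20 - -4 + 4 \left(-4\right)\right) + \left(5 - 32\right)^{2}\right) - -88 = \left(\left(-20 + 4 - 16\right) + \left(5 - 32\right)^{2}\right) + 88 = \left(-32 + \left(5 - 32\right)^{2}\right) + 88 = \left(-32 + \left(-27\right)^{2}\right) + 88 = \left(-32 + 729\right) + 88 = 697 + 88 = 785$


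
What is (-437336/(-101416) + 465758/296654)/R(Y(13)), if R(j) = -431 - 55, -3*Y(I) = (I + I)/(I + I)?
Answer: -614488844/50769217233 ≈ -0.012104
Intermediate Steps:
Y(I) = -⅓ (Y(I) = -(I + I)/(3*(I + I)) = -2*I/(3*(2*I)) = -2*I*1/(2*I)/3 = -⅓*1 = -⅓)
R(j) = -486
(-437336/(-101416) + 465758/296654)/R(Y(13)) = (-437336/(-101416) + 465758/296654)/(-486) = (-437336*(-1/101416) + 465758*(1/296654))*(-1/486) = (54667/12677 + 232879/148327)*(-1/486) = (11060799192/1880341379)*(-1/486) = -614488844/50769217233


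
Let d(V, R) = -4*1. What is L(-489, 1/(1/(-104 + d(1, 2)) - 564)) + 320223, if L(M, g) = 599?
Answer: 320822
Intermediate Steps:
d(V, R) = -4
L(-489, 1/(1/(-104 + d(1, 2)) - 564)) + 320223 = 599 + 320223 = 320822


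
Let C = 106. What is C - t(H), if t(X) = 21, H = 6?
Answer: 85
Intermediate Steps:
C - t(H) = 106 - 1*21 = 106 - 21 = 85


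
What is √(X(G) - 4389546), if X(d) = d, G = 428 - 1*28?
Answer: I*√4389146 ≈ 2095.0*I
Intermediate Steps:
G = 400 (G = 428 - 28 = 400)
√(X(G) - 4389546) = √(400 - 4389546) = √(-4389146) = I*√4389146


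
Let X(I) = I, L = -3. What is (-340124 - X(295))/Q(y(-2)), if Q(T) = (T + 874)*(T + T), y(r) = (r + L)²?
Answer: -340419/44950 ≈ -7.5733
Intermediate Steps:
y(r) = (-3 + r)² (y(r) = (r - 3)² = (-3 + r)²)
Q(T) = 2*T*(874 + T) (Q(T) = (874 + T)*(2*T) = 2*T*(874 + T))
(-340124 - X(295))/Q(y(-2)) = (-340124 - 1*295)/((2*(-3 - 2)²*(874 + (-3 - 2)²))) = (-340124 - 295)/((2*(-5)²*(874 + (-5)²))) = -340419*1/(50*(874 + 25)) = -340419/(2*25*899) = -340419/44950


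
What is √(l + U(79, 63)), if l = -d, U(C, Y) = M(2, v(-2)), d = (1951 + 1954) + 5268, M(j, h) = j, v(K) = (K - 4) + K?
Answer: 3*I*√1019 ≈ 95.765*I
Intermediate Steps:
v(K) = -4 + 2*K (v(K) = (-4 + K) + K = -4 + 2*K)
d = 9173 (d = 3905 + 5268 = 9173)
U(C, Y) = 2
l = -9173 (l = -1*9173 = -9173)
√(l + U(79, 63)) = √(-9173 + 2) = √(-9171) = 3*I*√1019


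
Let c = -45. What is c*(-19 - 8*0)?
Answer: 855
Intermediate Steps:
c*(-19 - 8*0) = -45*(-19 - 8*0) = -45*(-19 + 0) = -45*(-19) = 855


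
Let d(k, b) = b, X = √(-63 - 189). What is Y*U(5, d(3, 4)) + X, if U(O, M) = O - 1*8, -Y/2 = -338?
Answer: -2028 + 6*I*√7 ≈ -2028.0 + 15.875*I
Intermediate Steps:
X = 6*I*√7 (X = √(-252) = 6*I*√7 ≈ 15.875*I)
Y = 676 (Y = -2*(-338) = 676)
U(O, M) = -8 + O (U(O, M) = O - 8 = -8 + O)
Y*U(5, d(3, 4)) + X = 676*(-8 + 5) + 6*I*√7 = 676*(-3) + 6*I*√7 = -2028 + 6*I*√7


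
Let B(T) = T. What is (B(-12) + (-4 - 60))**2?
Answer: 5776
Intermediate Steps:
(B(-12) + (-4 - 60))**2 = (-12 + (-4 - 60))**2 = (-12 - 64)**2 = (-76)**2 = 5776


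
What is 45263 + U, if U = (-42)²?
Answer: 47027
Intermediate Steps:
U = 1764
45263 + U = 45263 + 1764 = 47027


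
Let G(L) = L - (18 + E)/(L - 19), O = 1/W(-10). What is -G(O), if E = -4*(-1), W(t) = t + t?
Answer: -8419/7620 ≈ -1.1049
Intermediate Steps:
W(t) = 2*t
E = 4
O = -1/20 (O = 1/(2*(-10)) = 1/(-20) = -1/20 ≈ -0.050000)
G(L) = L - 22/(-19 + L) (G(L) = L - (18 + 4)/(L - 19) = L - 22/(-19 + L))
-G(O) = -(-22 + (-1/20)² - 19*(-1/20))/(-19 - 1/20) = -(-22 + 1/400 + 19/20)/(-381/20) = -(-20)*(-8419)/(381*400) = -1*8419/7620 = -8419/7620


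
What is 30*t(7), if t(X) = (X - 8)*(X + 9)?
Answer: -480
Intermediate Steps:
t(X) = (-8 + X)*(9 + X)
30*t(7) = 30*(-72 + 7 + 7**2) = 30*(-72 + 7 + 49) = 30*(-16) = -480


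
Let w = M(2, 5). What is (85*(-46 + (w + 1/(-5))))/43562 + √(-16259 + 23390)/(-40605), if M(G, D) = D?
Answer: -1751/21781 - √7131/40605 ≈ -0.082471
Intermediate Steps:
w = 5
(85*(-46 + (w + 1/(-5))))/43562 + √(-16259 + 23390)/(-40605) = (85*(-46 + (5 + 1/(-5))))/43562 + √(-16259 + 23390)/(-40605) = (85*(-46 + (5 - ⅕)))*(1/43562) + √7131*(-1/40605) = (85*(-46 + 24/5))*(1/43562) - √7131/40605 = (85*(-206/5))*(1/43562) - √7131/40605 = -3502*1/43562 - √7131/40605 = -1751/21781 - √7131/40605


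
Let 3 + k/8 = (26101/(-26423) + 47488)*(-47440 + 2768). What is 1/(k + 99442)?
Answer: -26423/448414667134634 ≈ -5.8925e-11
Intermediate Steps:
k = -448417294690600/26423 (k = -24 + 8*((26101/(-26423) + 47488)*(-47440 + 2768)) = -24 + 8*((26101*(-1/26423) + 47488)*(-44672)) = -24 + 8*((-26101/26423 + 47488)*(-44672)) = -24 + 8*((1254749323/26423)*(-44672)) = -24 + 8*(-56052161757056/26423) = -24 - 448417294056448/26423 = -448417294690600/26423 ≈ -1.6971e+10)
1/(k + 99442) = 1/(-448417294690600/26423 + 99442) = 1/(-448414667134634/26423) = -26423/448414667134634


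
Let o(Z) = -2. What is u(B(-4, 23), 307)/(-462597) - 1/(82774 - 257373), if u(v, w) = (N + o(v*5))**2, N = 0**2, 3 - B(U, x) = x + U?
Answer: -235799/80768973603 ≈ -2.9194e-6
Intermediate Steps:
B(U, x) = 3 - U - x (B(U, x) = 3 - (x + U) = 3 - (U + x) = 3 + (-U - x) = 3 - U - x)
N = 0
u(v, w) = 4 (u(v, w) = (0 - 2)**2 = (-2)**2 = 4)
u(B(-4, 23), 307)/(-462597) - 1/(82774 - 257373) = 4/(-462597) - 1/(82774 - 257373) = 4*(-1/462597) - 1/(-174599) = -4/462597 - 1*(-1/174599) = -4/462597 + 1/174599 = -235799/80768973603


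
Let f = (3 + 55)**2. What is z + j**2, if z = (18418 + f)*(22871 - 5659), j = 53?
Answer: 374914593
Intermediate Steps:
f = 3364 (f = 58**2 = 3364)
z = 374911784 (z = (18418 + 3364)*(22871 - 5659) = 21782*17212 = 374911784)
z + j**2 = 374911784 + 53**2 = 374911784 + 2809 = 374914593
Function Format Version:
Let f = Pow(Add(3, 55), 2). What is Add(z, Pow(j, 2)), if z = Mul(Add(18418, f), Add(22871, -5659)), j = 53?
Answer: 374914593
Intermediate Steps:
f = 3364 (f = Pow(58, 2) = 3364)
z = 374911784 (z = Mul(Add(18418, 3364), Add(22871, -5659)) = Mul(21782, 17212) = 374911784)
Add(z, Pow(j, 2)) = Add(374911784, Pow(53, 2)) = Add(374911784, 2809) = 374914593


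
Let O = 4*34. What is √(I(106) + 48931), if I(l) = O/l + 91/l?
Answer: √549812778/106 ≈ 221.21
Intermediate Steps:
O = 136
I(l) = 227/l (I(l) = 136/l + 91/l = 227/l)
√(I(106) + 48931) = √(227/106 + 48931) = √(5186913/106) = √549812778/106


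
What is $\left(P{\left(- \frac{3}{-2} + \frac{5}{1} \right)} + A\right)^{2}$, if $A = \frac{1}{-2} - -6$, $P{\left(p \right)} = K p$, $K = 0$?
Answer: $\frac{121}{4} \approx 30.25$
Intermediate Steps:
$P{\left(p \right)} = 0$ ($P{\left(p \right)} = 0 p = 0$)
$A = \frac{11}{2}$ ($A = - \frac{1}{2} + 6 = \frac{11}{2} \approx 5.5$)
$\left(P{\left(- \frac{3}{-2} + \frac{5}{1} \right)} + A\right)^{2} = \left(0 + \frac{11}{2}\right)^{2} = \left(\frac{11}{2}\right)^{2} = \frac{121}{4}$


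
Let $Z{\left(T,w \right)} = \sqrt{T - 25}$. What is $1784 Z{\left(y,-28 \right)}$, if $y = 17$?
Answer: $3568 i \sqrt{2} \approx 5045.9 i$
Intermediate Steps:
$Z{\left(T,w \right)} = \sqrt{-25 + T}$
$1784 Z{\left(y,-28 \right)} = 1784 \sqrt{-25 + 17} = 1784 \sqrt{-8} = 1784 \cdot 2 i \sqrt{2} = 3568 i \sqrt{2}$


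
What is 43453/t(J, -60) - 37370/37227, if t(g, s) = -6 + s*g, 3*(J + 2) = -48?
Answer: 525829817/13327266 ≈ 39.455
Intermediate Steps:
J = -18 (J = -2 + (⅓)*(-48) = -2 - 16 = -18)
t(g, s) = -6 + g*s
43453/t(J, -60) - 37370/37227 = 43453/(-6 - 18*(-60)) - 37370/37227 = 43453/(-6 + 1080) - 37370*1/37227 = 43453/1074 - 37370/37227 = 525829817/13327266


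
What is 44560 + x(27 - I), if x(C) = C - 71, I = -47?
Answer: 44563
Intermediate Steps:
x(C) = -71 + C
44560 + x(27 - I) = 44560 + (-71 + (27 - 1*(-47))) = 44560 + (-71 + (27 + 47)) = 44560 + (-71 + 74) = 44560 + 3 = 44563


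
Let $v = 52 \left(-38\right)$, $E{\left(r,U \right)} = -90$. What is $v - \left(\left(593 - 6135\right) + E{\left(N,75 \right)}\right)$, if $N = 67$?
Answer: $3656$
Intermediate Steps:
$v = -1976$
$v - \left(\left(593 - 6135\right) + E{\left(N,75 \right)}\right) = -1976 - \left(\left(593 - 6135\right) - 90\right) = -1976 - \left(-5542 - 90\right) = -1976 - -5632 = -1976 + 5632 = 3656$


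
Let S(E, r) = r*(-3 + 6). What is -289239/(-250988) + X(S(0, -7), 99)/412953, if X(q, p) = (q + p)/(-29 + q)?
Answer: 995347676881/863718729700 ≈ 1.1524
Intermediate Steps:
S(E, r) = 3*r (S(E, r) = r*3 = 3*r)
X(q, p) = (p + q)/(-29 + q)
-289239/(-250988) + X(S(0, -7), 99)/412953 = -289239/(-250988) + ((99 + 3*(-7))/(-29 + 3*(-7)))/412953 = -289239*(-1/250988) + ((99 - 21)/(-29 - 21))*(1/412953) = 289239/250988 + (78/(-50))*(1/412953) = 289239/250988 - 1/50*78*(1/412953) = 289239/250988 - 39/25*1/412953 = 289239/250988 - 13/3441275 = 995347676881/863718729700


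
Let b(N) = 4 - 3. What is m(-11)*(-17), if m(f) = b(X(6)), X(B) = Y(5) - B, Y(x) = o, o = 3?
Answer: -17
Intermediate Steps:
Y(x) = 3
X(B) = 3 - B
b(N) = 1
m(f) = 1
m(-11)*(-17) = 1*(-17) = -17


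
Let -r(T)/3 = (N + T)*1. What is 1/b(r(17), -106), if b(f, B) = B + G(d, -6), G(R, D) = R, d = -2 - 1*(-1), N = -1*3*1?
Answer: -1/107 ≈ -0.0093458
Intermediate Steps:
N = -3 (N = -3*1 = -3)
d = -1 (d = -2 + 1 = -1)
r(T) = 9 - 3*T (r(T) = -3*(-3 + T) = 9 - 3*T)
b(f, B) = -1 + B (b(f, B) = B - 1 = -1 + B)
1/b(r(17), -106) = 1/(-1 - 106) = 1/(-107) = -1/107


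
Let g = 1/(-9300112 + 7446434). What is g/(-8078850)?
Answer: 1/14975586510300 ≈ 6.6775e-14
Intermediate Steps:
g = -1/1853678 (g = 1/(-1853678) = -1/1853678 ≈ -5.3947e-7)
g/(-8078850) = -1/1853678/(-8078850) = -1/1853678*(-1/8078850) = 1/14975586510300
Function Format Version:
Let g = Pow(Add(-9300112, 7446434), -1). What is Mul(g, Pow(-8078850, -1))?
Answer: Rational(1, 14975586510300) ≈ 6.6775e-14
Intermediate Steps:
g = Rational(-1, 1853678) (g = Pow(-1853678, -1) = Rational(-1, 1853678) ≈ -5.3947e-7)
Mul(g, Pow(-8078850, -1)) = Mul(Rational(-1, 1853678), Pow(-8078850, -1)) = Mul(Rational(-1, 1853678), Rational(-1, 8078850)) = Rational(1, 14975586510300)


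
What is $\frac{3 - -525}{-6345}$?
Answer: $- \frac{176}{2115} \approx -0.083215$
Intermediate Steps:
$\frac{3 - -525}{-6345} = \left(3 + 525\right) \left(- \frac{1}{6345}\right) = 528 \left(- \frac{1}{6345}\right) = - \frac{176}{2115}$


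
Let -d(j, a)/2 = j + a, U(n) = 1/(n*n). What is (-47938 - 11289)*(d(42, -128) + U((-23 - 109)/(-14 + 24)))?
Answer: -44376244339/4356 ≈ -1.0187e+7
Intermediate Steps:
U(n) = n⁻²
d(j, a) = -2*a - 2*j (d(j, a) = -2*(j + a) = -2*(a + j) = -2*a - 2*j)
(-47938 - 11289)*(d(42, -128) + U((-23 - 109)/(-14 + 24))) = (-47938 - 11289)*((-2*(-128) - 2*42) + ((-23 - 109)/(-14 + 24))⁻²) = -59227*((256 - 84) + (-132/10)⁻²) = -59227*(172 + (-132*⅒)⁻²) = -59227*(172 + (-66/5)⁻²) = -59227*(172 + 25/4356) = -59227*749257/4356 = -44376244339/4356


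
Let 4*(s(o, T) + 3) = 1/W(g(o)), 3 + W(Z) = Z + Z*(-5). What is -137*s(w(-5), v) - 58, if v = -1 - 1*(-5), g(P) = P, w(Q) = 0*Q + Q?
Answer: 23867/68 ≈ 350.99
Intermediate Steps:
w(Q) = Q (w(Q) = 0 + Q = Q)
W(Z) = -3 - 4*Z (W(Z) = -3 + (Z + Z*(-5)) = -3 + (Z - 5*Z) = -3 - 4*Z)
v = 4 (v = -1 + 5 = 4)
s(o, T) = -3 + 1/(4*(-3 - 4*o))
-137*s(w(-5), v) - 58 = -137*(-37 - 48*(-5))/(4*(3 + 4*(-5))) - 58 = -137*(-37 + 240)/(4*(3 - 20)) - 58 = -137*203/(4*(-17)) - 58 = -137*(-1)*203/(4*17) - 58 = -137*(-203/68) - 58 = 27811/68 - 58 = 23867/68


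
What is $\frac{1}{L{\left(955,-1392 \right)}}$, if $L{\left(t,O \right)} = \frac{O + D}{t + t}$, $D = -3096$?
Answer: $- \frac{955}{2244} \approx -0.42558$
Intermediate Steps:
$L{\left(t,O \right)} = \frac{-3096 + O}{2 t}$ ($L{\left(t,O \right)} = \frac{O - 3096}{t + t} = \frac{-3096 + O}{2 t}$)
$\frac{1}{L{\left(955,-1392 \right)}} = \frac{1}{\frac{1}{2} \cdot \frac{1}{955} \left(-3096 - 1392\right)} = \frac{1}{\frac{1}{2} \cdot \frac{1}{955} \left(-4488\right)} = \frac{1}{- \frac{2244}{955}} = - \frac{955}{2244}$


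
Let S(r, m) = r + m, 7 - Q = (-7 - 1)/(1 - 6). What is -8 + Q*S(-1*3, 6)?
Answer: 41/5 ≈ 8.2000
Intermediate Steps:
Q = 27/5 (Q = 7 - (-7 - 1)/(1 - 6) = 7 - (-8)/(-5) = 7 - (-8)*(-1)/5 = 7 - 1*8/5 = 7 - 8/5 = 27/5 ≈ 5.4000)
S(r, m) = m + r
-8 + Q*S(-1*3, 6) = -8 + 27*(6 - 1*3)/5 = -8 + 27*(6 - 3)/5 = -8 + (27/5)*3 = -8 + 81/5 = 41/5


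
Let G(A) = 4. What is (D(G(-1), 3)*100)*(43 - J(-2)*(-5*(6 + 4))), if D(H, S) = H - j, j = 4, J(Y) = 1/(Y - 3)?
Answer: 0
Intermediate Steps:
J(Y) = 1/(-3 + Y)
D(H, S) = -4 + H (D(H, S) = H - 1*4 = H - 4 = -4 + H)
(D(G(-1), 3)*100)*(43 - J(-2)*(-5*(6 + 4))) = ((-4 + 4)*100)*(43 - (-5*(6 + 4))/(-3 - 2)) = (0*100)*(43 - (-5*10)/(-5)) = 0*(43 - (-1/5*(-50))) = 0*(43 - 10) = 0*33 = 0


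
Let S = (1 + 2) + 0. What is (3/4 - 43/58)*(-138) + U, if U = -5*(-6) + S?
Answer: 1845/58 ≈ 31.810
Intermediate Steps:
S = 3 (S = 3 + 0 = 3)
U = 33 (U = -5*(-6) + 3 = 30 + 3 = 33)
(3/4 - 43/58)*(-138) + U = (3/4 - 43/58)*(-138) + 33 = (1/116)*(-138) + 33 = -69/58 + 33 = 1845/58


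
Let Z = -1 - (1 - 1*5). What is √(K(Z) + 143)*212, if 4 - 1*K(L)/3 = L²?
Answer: 1696*√2 ≈ 2398.5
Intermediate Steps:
Z = 3 (Z = -1 - (1 - 5) = -1 - 1*(-4) = -1 + 4 = 3)
K(L) = 12 - 3*L²
√(K(Z) + 143)*212 = √((12 - 3*3²) + 143)*212 = √((12 - 3*9) + 143)*212 = √((12 - 27) + 143)*212 = √(-15 + 143)*212 = √128*212 = (8*√2)*212 = 1696*√2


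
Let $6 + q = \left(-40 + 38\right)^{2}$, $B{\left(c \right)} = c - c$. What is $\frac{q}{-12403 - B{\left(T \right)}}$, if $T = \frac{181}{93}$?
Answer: $\frac{2}{12403} \approx 0.00016125$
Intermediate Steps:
$T = \frac{181}{93}$ ($T = 181 \cdot \frac{1}{93} = \frac{181}{93} \approx 1.9462$)
$B{\left(c \right)} = 0$
$q = -2$ ($q = -6 + \left(-40 + 38\right)^{2} = -6 + \left(-2\right)^{2} = -6 + 4 = -2$)
$\frac{q}{-12403 - B{\left(T \right)}} = - \frac{2}{-12403 - 0} = - \frac{2}{-12403 + 0} = - \frac{2}{-12403} = \left(-2\right) \left(- \frac{1}{12403}\right) = \frac{2}{12403}$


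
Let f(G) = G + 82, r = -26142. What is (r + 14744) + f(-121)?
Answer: -11437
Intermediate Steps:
f(G) = 82 + G
(r + 14744) + f(-121) = (-26142 + 14744) + (82 - 121) = -11398 - 39 = -11437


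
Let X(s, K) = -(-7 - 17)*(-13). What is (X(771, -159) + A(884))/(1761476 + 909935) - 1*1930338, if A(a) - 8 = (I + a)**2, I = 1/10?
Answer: -515672538558919/267141100 ≈ -1.9303e+6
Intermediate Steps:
I = 1/10 ≈ 0.10000
X(s, K) = -312 (X(s, K) = -(-24)*(-13) = -1*312 = -312)
A(a) = 8 + (1/10 + a)**2
(X(771, -159) + A(884))/(1761476 + 909935) - 1*1930338 = (-312 + (8 + (1 + 10*884)**2/100))/(1761476 + 909935) - 1*1930338 = (-312 + (8 + (1 + 8840)**2/100))/2671411 - 1930338 = (-312 + (8 + (1/100)*8841**2))*(1/2671411) - 1930338 = (-312 + (8 + (1/100)*78163281))*(1/2671411) - 1930338 = (-312 + (8 + 78163281/100))*(1/2671411) - 1930338 = (-312 + 78164081/100)*(1/2671411) - 1930338 = (78132881/100)*(1/2671411) - 1930338 = 78132881/267141100 - 1930338 = -515672538558919/267141100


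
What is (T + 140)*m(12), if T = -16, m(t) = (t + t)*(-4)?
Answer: -11904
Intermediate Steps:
m(t) = -8*t (m(t) = (2*t)*(-4) = -8*t)
(T + 140)*m(12) = (-16 + 140)*(-8*12) = 124*(-96) = -11904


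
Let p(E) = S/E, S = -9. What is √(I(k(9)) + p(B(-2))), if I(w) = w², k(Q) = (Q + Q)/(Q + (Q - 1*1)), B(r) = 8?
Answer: 3*I*√2/68 ≈ 0.062392*I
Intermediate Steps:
p(E) = -9/E
k(Q) = 2*Q/(-1 + 2*Q) (k(Q) = (2*Q)/(Q + (Q - 1)) = (2*Q)/(Q + (-1 + Q)) = (2*Q)/(-1 + 2*Q) = 2*Q/(-1 + 2*Q))
√(I(k(9)) + p(B(-2))) = √((2*9/(-1 + 2*9))² - 9/8) = √((2*9/(-1 + 18))² - 9*⅛) = √((2*9/17)² - 9/8) = √((2*9*(1/17))² - 9/8) = √((18/17)² - 9/8) = √(324/289 - 9/8) = √(-9/2312) = 3*I*√2/68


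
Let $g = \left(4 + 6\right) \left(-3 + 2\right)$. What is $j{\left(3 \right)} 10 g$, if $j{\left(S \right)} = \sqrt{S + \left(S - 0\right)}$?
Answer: $- 100 \sqrt{6} \approx -244.95$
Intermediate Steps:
$g = -10$ ($g = 10 \left(-1\right) = -10$)
$j{\left(S \right)} = \sqrt{2} \sqrt{S}$ ($j{\left(S \right)} = \sqrt{S + \left(S + 0\right)} = \sqrt{S + S} = \sqrt{2 S} = \sqrt{2} \sqrt{S}$)
$j{\left(3 \right)} 10 g = \sqrt{2} \sqrt{3} \cdot 10 \left(-10\right) = \sqrt{6} \cdot 10 \left(-10\right) = 10 \sqrt{6} \left(-10\right) = - 100 \sqrt{6}$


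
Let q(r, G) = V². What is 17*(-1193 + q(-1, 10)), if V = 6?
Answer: -19669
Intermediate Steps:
q(r, G) = 36 (q(r, G) = 6² = 36)
17*(-1193 + q(-1, 10)) = 17*(-1193 + 36) = 17*(-1157) = -19669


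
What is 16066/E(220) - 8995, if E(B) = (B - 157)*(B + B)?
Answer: -124662667/13860 ≈ -8994.4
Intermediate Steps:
E(B) = 2*B*(-157 + B) (E(B) = (-157 + B)*(2*B) = 2*B*(-157 + B))
16066/E(220) - 8995 = 16066/((2*220*(-157 + 220))) - 8995 = 16066/((2*220*63)) - 8995 = 16066/27720 - 8995 = 16066*(1/27720) - 8995 = 8033/13860 - 8995 = -124662667/13860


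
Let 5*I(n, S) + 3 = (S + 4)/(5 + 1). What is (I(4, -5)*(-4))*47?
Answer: 1786/15 ≈ 119.07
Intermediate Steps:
I(n, S) = -7/15 + S/30 (I(n, S) = -⅗ + ((S + 4)/(5 + 1))/5 = -⅗ + ((4 + S)/6)/5 = -⅗ + ((4 + S)*(⅙))/5 = -⅗ + (⅔ + S/6)/5 = -⅗ + (2/15 + S/30) = -7/15 + S/30)
(I(4, -5)*(-4))*47 = ((-7/15 + (1/30)*(-5))*(-4))*47 = ((-7/15 - ⅙)*(-4))*47 = -19/30*(-4)*47 = (38/15)*47 = 1786/15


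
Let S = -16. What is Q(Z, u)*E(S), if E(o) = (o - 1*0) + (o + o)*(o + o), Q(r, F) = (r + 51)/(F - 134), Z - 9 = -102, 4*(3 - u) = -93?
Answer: 169344/431 ≈ 392.91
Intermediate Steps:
u = 105/4 (u = 3 - ¼*(-93) = 3 + 93/4 = 105/4 ≈ 26.250)
Z = -93 (Z = 9 - 102 = -93)
Q(r, F) = (51 + r)/(-134 + F)
E(o) = o + 4*o² (E(o) = (o + 0) + (2*o)*(2*o) = o + 4*o²)
Q(Z, u)*E(S) = ((51 - 93)/(-134 + 105/4))*(-16*(1 + 4*(-16))) = (-42/(-431/4))*(-16*(1 - 64)) = (-4/431*(-42))*(-16*(-63)) = (168/431)*1008 = 169344/431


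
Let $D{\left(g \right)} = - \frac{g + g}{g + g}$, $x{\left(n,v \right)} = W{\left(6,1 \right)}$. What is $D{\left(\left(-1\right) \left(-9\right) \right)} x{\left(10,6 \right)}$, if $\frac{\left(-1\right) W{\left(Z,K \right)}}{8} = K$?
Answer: $8$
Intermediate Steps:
$W{\left(Z,K \right)} = - 8 K$
$x{\left(n,v \right)} = -8$ ($x{\left(n,v \right)} = \left(-8\right) 1 = -8$)
$D{\left(g \right)} = -1$ ($D{\left(g \right)} = - \frac{2 g}{2 g} = - 2 g \frac{1}{2 g} = \left(-1\right) 1 = -1$)
$D{\left(\left(-1\right) \left(-9\right) \right)} x{\left(10,6 \right)} = \left(-1\right) \left(-8\right) = 8$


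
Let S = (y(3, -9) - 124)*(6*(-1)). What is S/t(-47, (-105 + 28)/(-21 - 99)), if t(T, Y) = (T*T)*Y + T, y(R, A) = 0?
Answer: 89280/164453 ≈ 0.54289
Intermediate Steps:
t(T, Y) = T + Y*T**2 (t(T, Y) = T**2*Y + T = Y*T**2 + T = T + Y*T**2)
S = 744 (S = (0 - 124)*(6*(-1)) = -124*(-6) = 744)
S/t(-47, (-105 + 28)/(-21 - 99)) = 744/((-47*(1 - 47*(-105 + 28)/(-21 - 99)))) = 744/((-47*(1 - (-3619)/(-120)))) = 744/((-47*(1 - (-3619)*(-1)/120))) = 744/((-47*(1 - 47*77/120))) = 744/((-47*(1 - 3619/120))) = 744/((-47*(-3499/120))) = 744/(164453/120) = 744*(120/164453) = 89280/164453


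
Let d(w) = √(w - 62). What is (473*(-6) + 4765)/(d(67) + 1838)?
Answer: 3541826/3378239 - 1927*√5/3378239 ≈ 1.0471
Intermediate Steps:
d(w) = √(-62 + w)
(473*(-6) + 4765)/(d(67) + 1838) = (473*(-6) + 4765)/(√(-62 + 67) + 1838) = (-2838 + 4765)/(√5 + 1838) = 1927/(1838 + √5)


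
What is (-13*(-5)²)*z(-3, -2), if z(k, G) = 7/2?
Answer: -2275/2 ≈ -1137.5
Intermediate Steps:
z(k, G) = 7/2 (z(k, G) = 7*(½) = 7/2)
(-13*(-5)²)*z(-3, -2) = -13*(-5)²*(7/2) = -13*25*(7/2) = -325*7/2 = -2275/2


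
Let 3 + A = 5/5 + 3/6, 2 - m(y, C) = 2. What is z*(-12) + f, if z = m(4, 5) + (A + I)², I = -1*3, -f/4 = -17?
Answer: -175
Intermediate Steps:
f = 68 (f = -4*(-17) = 68)
m(y, C) = 0 (m(y, C) = 2 - 1*2 = 2 - 2 = 0)
A = -3/2 (A = -3 + (5/5 + 3/6) = -3 + (5*(⅕) + 3*(⅙)) = -3 + (1 + ½) = -3 + 3/2 = -3/2 ≈ -1.5000)
I = -3
z = 81/4 (z = 0 + (-3/2 - 3)² = 0 + (-9/2)² = 0 + 81/4 = 81/4 ≈ 20.250)
z*(-12) + f = (81/4)*(-12) + 68 = -243 + 68 = -175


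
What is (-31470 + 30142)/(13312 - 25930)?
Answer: 664/6309 ≈ 0.10525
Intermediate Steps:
(-31470 + 30142)/(13312 - 25930) = -1328/(-12618) = -1328*(-1/12618) = 664/6309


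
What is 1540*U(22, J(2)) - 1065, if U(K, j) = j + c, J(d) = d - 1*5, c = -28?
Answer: -48805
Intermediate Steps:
J(d) = -5 + d (J(d) = d - 5 = -5 + d)
U(K, j) = -28 + j (U(K, j) = j - 28 = -28 + j)
1540*U(22, J(2)) - 1065 = 1540*(-28 + (-5 + 2)) - 1065 = 1540*(-28 - 3) - 1065 = 1540*(-31) - 1065 = -47740 - 1065 = -48805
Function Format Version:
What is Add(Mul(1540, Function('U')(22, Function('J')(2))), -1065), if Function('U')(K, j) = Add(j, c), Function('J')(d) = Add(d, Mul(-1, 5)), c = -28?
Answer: -48805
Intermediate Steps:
Function('J')(d) = Add(-5, d) (Function('J')(d) = Add(d, -5) = Add(-5, d))
Function('U')(K, j) = Add(-28, j) (Function('U')(K, j) = Add(j, -28) = Add(-28, j))
Add(Mul(1540, Function('U')(22, Function('J')(2))), -1065) = Add(Mul(1540, Add(-28, Add(-5, 2))), -1065) = Add(Mul(1540, Add(-28, -3)), -1065) = Add(Mul(1540, -31), -1065) = Add(-47740, -1065) = -48805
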